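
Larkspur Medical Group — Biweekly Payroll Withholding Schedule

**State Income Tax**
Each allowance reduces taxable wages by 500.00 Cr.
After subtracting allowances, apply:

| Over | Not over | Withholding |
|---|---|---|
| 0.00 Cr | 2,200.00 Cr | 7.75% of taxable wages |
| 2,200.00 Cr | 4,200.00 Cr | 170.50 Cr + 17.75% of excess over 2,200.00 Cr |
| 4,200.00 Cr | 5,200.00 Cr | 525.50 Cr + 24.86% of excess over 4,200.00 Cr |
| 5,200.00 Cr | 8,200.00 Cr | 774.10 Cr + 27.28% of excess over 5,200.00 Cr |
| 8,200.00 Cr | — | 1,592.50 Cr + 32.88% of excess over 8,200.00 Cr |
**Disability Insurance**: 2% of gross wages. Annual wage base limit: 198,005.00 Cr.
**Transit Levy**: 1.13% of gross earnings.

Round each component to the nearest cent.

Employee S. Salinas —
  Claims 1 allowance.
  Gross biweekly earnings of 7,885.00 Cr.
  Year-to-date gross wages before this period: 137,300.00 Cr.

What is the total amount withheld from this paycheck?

1,616.97 Cr

State Income Tax: taxable = 7,885.00 Cr − 1×500.00 Cr = 7,385.00 Cr
  774.10 Cr + 27.28% × (7,385.00 Cr − 5,200.00 Cr) = 774.10 Cr + 27.28% × 2,185.00 Cr = 1,370.17 Cr
Disability Insurance: 2% × 7,885.00 Cr = 157.70 Cr
Transit Levy: 1.13% × 7,885.00 Cr = 89.10 Cr
Total: 1,370.17 Cr + 157.70 Cr + 89.10 Cr = 1,616.97 Cr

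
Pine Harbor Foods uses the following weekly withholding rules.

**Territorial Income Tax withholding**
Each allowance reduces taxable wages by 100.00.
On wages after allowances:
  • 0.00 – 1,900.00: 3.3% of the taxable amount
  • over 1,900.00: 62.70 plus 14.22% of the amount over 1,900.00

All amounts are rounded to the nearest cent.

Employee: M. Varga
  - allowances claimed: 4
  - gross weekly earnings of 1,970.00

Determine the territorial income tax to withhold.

51.81

Territorial Income Tax: taxable = 1,970.00 − 4×100.00 = 1,570.00
  3.3% × 1,570.00 = 51.81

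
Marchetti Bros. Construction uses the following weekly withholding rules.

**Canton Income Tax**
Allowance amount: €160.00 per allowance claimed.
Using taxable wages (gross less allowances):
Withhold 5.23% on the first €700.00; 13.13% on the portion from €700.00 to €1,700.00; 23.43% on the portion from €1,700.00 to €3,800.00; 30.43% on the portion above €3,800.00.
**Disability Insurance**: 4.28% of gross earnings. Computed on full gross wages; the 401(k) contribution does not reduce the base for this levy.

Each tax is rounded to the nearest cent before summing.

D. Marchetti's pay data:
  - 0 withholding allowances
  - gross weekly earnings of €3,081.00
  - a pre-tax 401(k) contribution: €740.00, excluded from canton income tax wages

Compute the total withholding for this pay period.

€449.97

Canton Income Tax: taxable = €3,081.00 − €740.00 = €2,341.00
  €167.91 + 23.43% × (€2,341.00 − €1,700.00) = €167.91 + 23.43% × €641.00 = €318.10
Disability Insurance: 4.28% × €3,081.00 = €131.87
Total: €318.10 + €131.87 = €449.97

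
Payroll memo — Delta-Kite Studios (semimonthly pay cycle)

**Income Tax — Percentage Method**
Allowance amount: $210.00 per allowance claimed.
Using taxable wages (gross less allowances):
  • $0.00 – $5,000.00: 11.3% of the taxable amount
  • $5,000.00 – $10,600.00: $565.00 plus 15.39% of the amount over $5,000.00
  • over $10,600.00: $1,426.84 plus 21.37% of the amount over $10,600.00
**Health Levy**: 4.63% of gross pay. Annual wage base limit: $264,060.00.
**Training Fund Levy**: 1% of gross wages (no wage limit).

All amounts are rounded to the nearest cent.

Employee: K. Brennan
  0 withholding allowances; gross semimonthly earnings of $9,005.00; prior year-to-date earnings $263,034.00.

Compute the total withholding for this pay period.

$1,318.92

Income Tax: taxable = $9,005.00
  $565.00 + 15.39% × ($9,005.00 − $5,000.00) = $565.00 + 15.39% × $4,005.00 = $1,181.37
Health Levy: cap $264,060.00 − YTD $263,034.00 = $1,026.00 subject; 4.63% × $1,026.00 = $47.50
Training Fund Levy: 1% × $9,005.00 = $90.05
Total: $1,181.37 + $47.50 + $90.05 = $1,318.92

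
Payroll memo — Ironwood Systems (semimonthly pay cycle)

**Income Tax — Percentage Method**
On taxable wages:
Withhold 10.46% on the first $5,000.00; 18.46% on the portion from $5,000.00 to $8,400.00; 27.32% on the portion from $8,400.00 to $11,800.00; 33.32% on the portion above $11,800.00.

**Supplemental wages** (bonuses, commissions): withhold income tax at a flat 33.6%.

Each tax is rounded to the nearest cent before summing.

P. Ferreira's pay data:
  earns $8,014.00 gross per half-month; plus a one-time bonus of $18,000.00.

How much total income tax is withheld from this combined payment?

Income Tax: taxable = $8,014.00
  $523.00 + 18.46% × ($8,014.00 − $5,000.00) = $523.00 + 18.46% × $3,014.00 = $1,079.38
Supplemental (33.6% flat on bonus): 33.6% × $18,000.00 = $6,048.00
Total income tax: $1,079.38 + $6,048.00 = $7,127.38

$7,127.38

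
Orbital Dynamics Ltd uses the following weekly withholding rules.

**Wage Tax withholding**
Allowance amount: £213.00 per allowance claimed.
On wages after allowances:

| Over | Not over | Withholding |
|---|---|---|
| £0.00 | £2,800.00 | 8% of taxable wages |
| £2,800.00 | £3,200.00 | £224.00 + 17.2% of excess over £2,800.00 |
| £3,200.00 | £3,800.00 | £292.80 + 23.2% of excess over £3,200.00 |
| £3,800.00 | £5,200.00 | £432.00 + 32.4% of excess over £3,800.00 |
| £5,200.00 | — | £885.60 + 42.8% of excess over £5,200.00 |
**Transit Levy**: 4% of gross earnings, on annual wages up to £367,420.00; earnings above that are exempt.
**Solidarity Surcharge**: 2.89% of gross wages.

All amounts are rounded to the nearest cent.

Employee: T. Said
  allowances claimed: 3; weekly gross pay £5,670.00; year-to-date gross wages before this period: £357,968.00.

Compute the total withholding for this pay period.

Wage Tax: taxable = £5,670.00 − 3×£213.00 = £5,031.00
  £432.00 + 32.4% × (£5,031.00 − £3,800.00) = £432.00 + 32.4% × £1,231.00 = £830.84
Transit Levy: 4% × £5,670.00 = £226.80
Solidarity Surcharge: 2.89% × £5,670.00 = £163.86
Total: £830.84 + £226.80 + £163.86 = £1,221.50

£1,221.50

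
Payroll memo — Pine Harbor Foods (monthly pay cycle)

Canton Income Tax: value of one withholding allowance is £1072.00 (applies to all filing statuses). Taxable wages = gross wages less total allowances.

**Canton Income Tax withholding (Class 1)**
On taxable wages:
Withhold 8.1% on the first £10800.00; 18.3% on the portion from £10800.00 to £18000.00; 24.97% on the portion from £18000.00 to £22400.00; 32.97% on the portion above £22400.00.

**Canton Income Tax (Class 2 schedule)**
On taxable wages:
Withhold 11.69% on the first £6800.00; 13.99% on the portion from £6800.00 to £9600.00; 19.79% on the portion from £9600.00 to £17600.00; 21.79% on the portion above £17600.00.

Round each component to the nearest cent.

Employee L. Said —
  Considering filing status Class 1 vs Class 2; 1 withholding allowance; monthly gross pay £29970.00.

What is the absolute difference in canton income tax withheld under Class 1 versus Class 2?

£201.80

Canton Income Tax (Class 1): taxable = £29970.00 − 1×£1072.00 = £28898.00
  £3291.08 + 32.97% × (£28898.00 − £22400.00) = £3291.08 + 32.97% × £6498.00 = £5433.47
Canton Income Tax (Class 2): taxable = £29970.00 − 1×£1072.00 = £28898.00
  £2769.84 + 21.79% × (£28898.00 − £17600.00) = £2769.84 + 21.79% × £11298.00 = £5231.67
Difference: |£5433.47 − £5231.67| = £201.80 (higher under Class 1)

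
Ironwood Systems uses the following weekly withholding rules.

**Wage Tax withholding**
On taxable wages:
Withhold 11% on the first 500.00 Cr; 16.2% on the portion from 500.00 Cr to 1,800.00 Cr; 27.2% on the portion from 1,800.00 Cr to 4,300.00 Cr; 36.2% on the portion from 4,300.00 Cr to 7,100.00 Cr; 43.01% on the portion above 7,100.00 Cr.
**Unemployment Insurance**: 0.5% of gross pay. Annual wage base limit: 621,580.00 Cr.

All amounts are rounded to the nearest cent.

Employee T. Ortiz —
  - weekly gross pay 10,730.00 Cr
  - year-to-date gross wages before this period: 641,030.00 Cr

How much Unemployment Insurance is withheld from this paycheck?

Unemployment Insurance: YTD 641,030.00 Cr ≥ cap 621,580.00 Cr → 0.00 Cr

0.00 Cr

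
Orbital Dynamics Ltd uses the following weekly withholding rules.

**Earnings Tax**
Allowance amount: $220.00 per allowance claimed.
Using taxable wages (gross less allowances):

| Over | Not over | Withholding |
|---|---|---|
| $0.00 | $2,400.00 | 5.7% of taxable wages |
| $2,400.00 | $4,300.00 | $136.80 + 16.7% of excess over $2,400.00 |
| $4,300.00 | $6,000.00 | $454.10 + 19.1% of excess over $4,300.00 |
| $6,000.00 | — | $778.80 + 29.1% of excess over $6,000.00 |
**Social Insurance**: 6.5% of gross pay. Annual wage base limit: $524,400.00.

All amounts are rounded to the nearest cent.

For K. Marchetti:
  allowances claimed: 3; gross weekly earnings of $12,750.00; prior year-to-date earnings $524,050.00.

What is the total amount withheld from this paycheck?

Earnings Tax: taxable = $12,750.00 − 3×$220.00 = $12,090.00
  $778.80 + 29.1% × ($12,090.00 − $6,000.00) = $778.80 + 29.1% × $6,090.00 = $2,550.99
Social Insurance: cap $524,400.00 − YTD $524,050.00 = $350.00 subject; 6.5% × $350.00 = $22.75
Total: $2,550.99 + $22.75 = $2,573.74

$2,573.74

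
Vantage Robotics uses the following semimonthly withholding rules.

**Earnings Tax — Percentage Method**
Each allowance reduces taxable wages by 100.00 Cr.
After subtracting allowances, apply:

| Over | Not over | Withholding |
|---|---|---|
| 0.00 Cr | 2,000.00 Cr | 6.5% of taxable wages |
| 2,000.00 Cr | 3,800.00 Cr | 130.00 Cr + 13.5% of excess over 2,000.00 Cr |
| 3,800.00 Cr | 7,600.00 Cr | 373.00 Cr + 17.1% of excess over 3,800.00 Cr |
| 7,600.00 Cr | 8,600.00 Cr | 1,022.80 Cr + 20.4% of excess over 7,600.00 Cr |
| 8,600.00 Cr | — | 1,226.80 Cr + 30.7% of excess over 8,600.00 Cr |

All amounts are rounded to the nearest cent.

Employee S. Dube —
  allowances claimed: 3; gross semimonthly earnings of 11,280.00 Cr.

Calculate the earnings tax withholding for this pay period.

Earnings Tax: taxable = 11,280.00 Cr − 3×100.00 Cr = 10,980.00 Cr
  1,226.80 Cr + 30.7% × (10,980.00 Cr − 8,600.00 Cr) = 1,226.80 Cr + 30.7% × 2,380.00 Cr = 1,957.46 Cr

1,957.46 Cr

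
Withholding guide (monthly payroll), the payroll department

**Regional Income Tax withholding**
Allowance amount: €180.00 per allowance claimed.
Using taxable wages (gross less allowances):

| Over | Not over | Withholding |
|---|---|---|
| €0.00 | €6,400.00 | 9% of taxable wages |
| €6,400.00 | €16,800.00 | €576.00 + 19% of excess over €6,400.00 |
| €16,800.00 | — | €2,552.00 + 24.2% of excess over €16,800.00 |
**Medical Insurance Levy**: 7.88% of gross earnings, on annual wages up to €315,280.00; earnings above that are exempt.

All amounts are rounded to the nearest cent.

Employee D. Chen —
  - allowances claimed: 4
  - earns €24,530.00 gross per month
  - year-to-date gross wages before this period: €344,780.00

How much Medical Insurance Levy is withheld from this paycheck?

Medical Insurance Levy: YTD €344,780.00 ≥ cap €315,280.00 → €0.00

€0.00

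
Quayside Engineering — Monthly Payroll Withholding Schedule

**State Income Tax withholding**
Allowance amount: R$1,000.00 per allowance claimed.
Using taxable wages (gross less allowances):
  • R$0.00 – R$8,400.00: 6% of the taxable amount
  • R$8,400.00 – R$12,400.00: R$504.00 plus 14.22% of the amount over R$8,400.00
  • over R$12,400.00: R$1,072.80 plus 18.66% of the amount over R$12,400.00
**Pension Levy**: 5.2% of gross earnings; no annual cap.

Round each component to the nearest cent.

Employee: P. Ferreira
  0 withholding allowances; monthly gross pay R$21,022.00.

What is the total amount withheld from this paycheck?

R$3,774.81

State Income Tax: taxable = R$21,022.00
  R$1,072.80 + 18.66% × (R$21,022.00 − R$12,400.00) = R$1,072.80 + 18.66% × R$8,622.00 = R$2,681.67
Pension Levy: 5.2% × R$21,022.00 = R$1,093.14
Total: R$2,681.67 + R$1,093.14 = R$3,774.81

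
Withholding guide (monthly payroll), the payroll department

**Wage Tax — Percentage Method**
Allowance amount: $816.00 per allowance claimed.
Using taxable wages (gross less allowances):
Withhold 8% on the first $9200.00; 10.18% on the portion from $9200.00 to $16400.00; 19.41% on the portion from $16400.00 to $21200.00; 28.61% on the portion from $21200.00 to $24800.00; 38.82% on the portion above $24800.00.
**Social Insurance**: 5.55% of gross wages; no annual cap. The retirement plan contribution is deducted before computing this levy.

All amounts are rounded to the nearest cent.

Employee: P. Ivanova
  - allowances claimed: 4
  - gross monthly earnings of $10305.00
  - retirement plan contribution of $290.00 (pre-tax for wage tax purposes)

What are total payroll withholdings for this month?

Wage Tax: taxable = $10305.00 − $290.00 − 4×$816.00 = $6751.00
  8% × $6751.00 = $540.08
Social Insurance: 5.55% × $10015.00 = $555.83
Total: $540.08 + $555.83 = $1095.91

$1095.91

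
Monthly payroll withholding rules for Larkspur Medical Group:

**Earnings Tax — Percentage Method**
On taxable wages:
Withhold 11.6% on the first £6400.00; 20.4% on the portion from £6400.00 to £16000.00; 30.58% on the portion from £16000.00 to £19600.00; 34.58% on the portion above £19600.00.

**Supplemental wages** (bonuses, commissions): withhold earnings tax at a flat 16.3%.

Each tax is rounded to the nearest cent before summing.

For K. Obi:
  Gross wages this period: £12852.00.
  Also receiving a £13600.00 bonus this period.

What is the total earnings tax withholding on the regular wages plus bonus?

£4275.41

Earnings Tax: taxable = £12852.00
  £742.40 + 20.4% × (£12852.00 − £6400.00) = £742.40 + 20.4% × £6452.00 = £2058.61
Supplemental (16.3% flat on bonus): 16.3% × £13600.00 = £2216.80
Total earnings tax: £2058.61 + £2216.80 = £4275.41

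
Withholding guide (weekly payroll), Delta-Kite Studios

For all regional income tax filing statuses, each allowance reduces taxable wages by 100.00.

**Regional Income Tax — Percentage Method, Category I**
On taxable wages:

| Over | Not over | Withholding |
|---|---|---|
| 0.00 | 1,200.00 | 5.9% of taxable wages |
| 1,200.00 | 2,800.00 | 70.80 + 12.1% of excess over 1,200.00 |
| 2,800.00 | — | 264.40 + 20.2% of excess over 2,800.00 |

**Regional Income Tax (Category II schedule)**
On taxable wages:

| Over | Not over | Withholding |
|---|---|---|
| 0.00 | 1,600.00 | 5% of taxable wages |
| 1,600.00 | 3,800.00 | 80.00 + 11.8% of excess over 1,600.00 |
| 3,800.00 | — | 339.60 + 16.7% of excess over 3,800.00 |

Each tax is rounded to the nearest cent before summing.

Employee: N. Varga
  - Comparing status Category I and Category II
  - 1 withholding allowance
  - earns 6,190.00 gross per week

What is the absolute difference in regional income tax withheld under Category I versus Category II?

Regional Income Tax (Category I): taxable = 6,190.00 − 1×100.00 = 6,090.00
  264.40 + 20.2% × (6,090.00 − 2,800.00) = 264.40 + 20.2% × 3,290.00 = 928.98
Regional Income Tax (Category II): taxable = 6,190.00 − 1×100.00 = 6,090.00
  339.60 + 16.7% × (6,090.00 − 3,800.00) = 339.60 + 16.7% × 2,290.00 = 722.03
Difference: |928.98 − 722.03| = 206.95 (higher under Category I)

206.95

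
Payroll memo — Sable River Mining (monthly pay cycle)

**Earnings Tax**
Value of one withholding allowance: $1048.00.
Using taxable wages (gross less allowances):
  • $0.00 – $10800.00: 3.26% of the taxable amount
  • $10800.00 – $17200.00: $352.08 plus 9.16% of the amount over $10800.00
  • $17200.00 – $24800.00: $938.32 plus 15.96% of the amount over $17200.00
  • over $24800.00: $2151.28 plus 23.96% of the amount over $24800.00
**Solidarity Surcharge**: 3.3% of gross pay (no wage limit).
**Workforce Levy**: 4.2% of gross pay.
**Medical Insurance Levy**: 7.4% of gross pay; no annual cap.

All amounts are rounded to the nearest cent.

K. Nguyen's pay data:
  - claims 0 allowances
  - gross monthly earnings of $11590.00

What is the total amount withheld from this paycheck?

Earnings Tax: taxable = $11590.00
  $352.08 + 9.16% × ($11590.00 − $10800.00) = $352.08 + 9.16% × $790.00 = $424.44
Solidarity Surcharge: 3.3% × $11590.00 = $382.47
Workforce Levy: 4.2% × $11590.00 = $486.78
Medical Insurance Levy: 7.4% × $11590.00 = $857.66
Total: $424.44 + $382.47 + $486.78 + $857.66 = $2151.35

$2151.35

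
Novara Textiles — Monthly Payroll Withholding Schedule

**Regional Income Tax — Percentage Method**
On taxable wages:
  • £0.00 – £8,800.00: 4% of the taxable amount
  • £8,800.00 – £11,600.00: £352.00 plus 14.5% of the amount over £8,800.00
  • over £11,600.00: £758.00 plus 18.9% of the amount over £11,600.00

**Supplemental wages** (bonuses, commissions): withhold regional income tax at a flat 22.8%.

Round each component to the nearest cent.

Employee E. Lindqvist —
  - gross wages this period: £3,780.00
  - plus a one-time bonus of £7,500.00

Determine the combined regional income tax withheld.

£1,861.20

Regional Income Tax: taxable = £3,780.00
  4% × £3,780.00 = £151.20
Supplemental (22.8% flat on bonus): 22.8% × £7,500.00 = £1,710.00
Total regional income tax: £151.20 + £1,710.00 = £1,861.20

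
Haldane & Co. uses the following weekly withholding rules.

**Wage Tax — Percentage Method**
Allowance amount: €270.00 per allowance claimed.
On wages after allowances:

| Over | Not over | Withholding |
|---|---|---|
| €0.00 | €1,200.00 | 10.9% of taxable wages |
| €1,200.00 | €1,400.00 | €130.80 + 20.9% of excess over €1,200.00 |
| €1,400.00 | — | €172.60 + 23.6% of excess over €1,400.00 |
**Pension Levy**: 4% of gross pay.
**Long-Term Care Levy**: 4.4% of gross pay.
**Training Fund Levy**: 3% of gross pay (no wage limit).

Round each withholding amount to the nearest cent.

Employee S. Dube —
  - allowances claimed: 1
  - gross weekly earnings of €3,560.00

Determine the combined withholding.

€1,024.48

Wage Tax: taxable = €3,560.00 − 1×€270.00 = €3,290.00
  €172.60 + 23.6% × (€3,290.00 − €1,400.00) = €172.60 + 23.6% × €1,890.00 = €618.64
Pension Levy: 4% × €3,560.00 = €142.40
Long-Term Care Levy: 4.4% × €3,560.00 = €156.64
Training Fund Levy: 3% × €3,560.00 = €106.80
Total: €618.64 + €142.40 + €156.64 + €106.80 = €1,024.48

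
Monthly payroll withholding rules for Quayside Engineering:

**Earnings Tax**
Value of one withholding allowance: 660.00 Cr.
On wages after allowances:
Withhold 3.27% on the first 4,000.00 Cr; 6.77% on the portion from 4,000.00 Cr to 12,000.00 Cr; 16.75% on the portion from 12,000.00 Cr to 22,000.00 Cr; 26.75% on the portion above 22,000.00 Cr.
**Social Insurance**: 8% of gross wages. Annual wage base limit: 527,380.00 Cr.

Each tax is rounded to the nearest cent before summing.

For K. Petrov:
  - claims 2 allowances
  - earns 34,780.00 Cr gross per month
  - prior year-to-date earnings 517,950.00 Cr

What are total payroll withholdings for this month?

6,167.35 Cr

Earnings Tax: taxable = 34,780.00 Cr − 2×660.00 Cr = 33,460.00 Cr
  2,347.40 Cr + 26.75% × (33,460.00 Cr − 22,000.00 Cr) = 2,347.40 Cr + 26.75% × 11,460.00 Cr = 5,412.95 Cr
Social Insurance: cap 527,380.00 Cr − YTD 517,950.00 Cr = 9,430.00 Cr subject; 8% × 9,430.00 Cr = 754.40 Cr
Total: 5,412.95 Cr + 754.40 Cr = 6,167.35 Cr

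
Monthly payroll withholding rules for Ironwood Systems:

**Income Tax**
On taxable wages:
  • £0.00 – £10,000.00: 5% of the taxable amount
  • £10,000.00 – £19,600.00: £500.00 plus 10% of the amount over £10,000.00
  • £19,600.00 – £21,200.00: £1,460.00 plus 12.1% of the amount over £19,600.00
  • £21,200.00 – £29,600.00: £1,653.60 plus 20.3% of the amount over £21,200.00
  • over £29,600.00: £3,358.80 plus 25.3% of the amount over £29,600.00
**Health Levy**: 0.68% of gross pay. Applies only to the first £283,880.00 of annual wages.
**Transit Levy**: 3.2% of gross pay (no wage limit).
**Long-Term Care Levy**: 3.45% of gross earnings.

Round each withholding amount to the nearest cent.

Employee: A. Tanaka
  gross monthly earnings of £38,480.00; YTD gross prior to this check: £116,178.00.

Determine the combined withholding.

£8,426.02

Income Tax: taxable = £38,480.00
  £3,358.80 + 25.3% × (£38,480.00 − £29,600.00) = £3,358.80 + 25.3% × £8,880.00 = £5,605.44
Health Levy: 0.68% × £38,480.00 = £261.66
Transit Levy: 3.2% × £38,480.00 = £1,231.36
Long-Term Care Levy: 3.45% × £38,480.00 = £1,327.56
Total: £5,605.44 + £261.66 + £1,231.36 + £1,327.56 = £8,426.02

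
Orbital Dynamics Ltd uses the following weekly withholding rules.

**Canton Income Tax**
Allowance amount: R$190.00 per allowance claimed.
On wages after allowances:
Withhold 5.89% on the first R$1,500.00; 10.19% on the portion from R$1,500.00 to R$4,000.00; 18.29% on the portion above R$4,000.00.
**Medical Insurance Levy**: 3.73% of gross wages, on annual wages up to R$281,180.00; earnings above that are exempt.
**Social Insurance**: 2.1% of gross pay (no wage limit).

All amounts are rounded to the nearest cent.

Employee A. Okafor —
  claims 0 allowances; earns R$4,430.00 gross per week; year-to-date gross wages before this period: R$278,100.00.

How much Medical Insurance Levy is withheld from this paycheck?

R$114.88

Medical Insurance Levy: cap R$281,180.00 − YTD R$278,100.00 = R$3,080.00 subject; 3.73% × R$3,080.00 = R$114.88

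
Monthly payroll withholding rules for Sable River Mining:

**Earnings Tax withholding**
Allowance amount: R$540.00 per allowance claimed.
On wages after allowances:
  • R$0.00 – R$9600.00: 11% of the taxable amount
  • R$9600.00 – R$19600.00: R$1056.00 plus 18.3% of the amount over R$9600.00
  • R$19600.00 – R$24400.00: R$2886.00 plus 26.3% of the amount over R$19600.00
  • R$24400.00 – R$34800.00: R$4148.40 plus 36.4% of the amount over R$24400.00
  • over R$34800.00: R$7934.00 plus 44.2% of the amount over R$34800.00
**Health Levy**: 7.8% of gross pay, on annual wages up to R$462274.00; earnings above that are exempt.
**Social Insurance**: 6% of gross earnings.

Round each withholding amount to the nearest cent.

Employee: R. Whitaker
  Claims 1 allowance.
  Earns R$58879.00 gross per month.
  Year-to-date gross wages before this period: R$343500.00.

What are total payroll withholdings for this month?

Earnings Tax: taxable = R$58879.00 − 1×R$540.00 = R$58339.00
  R$7934.00 + 44.2% × (R$58339.00 − R$34800.00) = R$7934.00 + 44.2% × R$23539.00 = R$18338.24
Health Levy: 7.8% × R$58879.00 = R$4592.56
Social Insurance: 6% × R$58879.00 = R$3532.74
Total: R$18338.24 + R$4592.56 + R$3532.74 = R$26463.54

R$26463.54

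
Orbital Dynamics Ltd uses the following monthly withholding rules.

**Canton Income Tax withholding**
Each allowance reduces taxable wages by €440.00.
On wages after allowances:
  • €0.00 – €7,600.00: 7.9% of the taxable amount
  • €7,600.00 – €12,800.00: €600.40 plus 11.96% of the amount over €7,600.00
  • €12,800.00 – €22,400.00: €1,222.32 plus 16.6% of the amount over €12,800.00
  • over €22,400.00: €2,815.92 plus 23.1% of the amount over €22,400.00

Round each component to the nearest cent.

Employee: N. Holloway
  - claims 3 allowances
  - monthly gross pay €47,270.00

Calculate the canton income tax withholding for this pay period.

Canton Income Tax: taxable = €47,270.00 − 3×€440.00 = €45,950.00
  €2,815.92 + 23.1% × (€45,950.00 − €22,400.00) = €2,815.92 + 23.1% × €23,550.00 = €8,255.97

€8,255.97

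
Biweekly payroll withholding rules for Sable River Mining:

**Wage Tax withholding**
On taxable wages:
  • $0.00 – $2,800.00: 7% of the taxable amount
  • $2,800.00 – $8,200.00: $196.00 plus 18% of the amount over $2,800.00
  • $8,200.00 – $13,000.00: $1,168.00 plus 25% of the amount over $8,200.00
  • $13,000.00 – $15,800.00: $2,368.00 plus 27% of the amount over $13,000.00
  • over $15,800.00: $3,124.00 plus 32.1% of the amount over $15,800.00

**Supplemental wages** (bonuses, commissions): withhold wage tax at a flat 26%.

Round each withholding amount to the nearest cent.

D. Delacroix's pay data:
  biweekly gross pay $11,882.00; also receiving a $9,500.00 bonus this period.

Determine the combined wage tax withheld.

$4,558.50

Wage Tax: taxable = $11,882.00
  $1,168.00 + 25% × ($11,882.00 − $8,200.00) = $1,168.00 + 25% × $3,682.00 = $2,088.50
Supplemental (26% flat on bonus): 26% × $9,500.00 = $2,470.00
Total wage tax: $2,088.50 + $2,470.00 = $4,558.50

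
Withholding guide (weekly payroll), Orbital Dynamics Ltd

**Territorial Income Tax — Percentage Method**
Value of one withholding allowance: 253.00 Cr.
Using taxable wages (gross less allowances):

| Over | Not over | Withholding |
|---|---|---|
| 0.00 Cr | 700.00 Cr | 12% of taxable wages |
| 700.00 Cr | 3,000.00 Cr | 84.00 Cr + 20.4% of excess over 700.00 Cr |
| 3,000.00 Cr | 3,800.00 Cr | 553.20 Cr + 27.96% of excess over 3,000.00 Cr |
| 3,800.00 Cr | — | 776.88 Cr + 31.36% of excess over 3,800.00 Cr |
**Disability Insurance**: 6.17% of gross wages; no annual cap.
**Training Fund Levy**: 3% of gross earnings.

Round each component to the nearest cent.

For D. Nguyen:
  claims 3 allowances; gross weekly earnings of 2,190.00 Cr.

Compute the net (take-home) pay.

Territorial Income Tax: taxable = 2,190.00 Cr − 3×253.00 Cr = 1,431.00 Cr
  84.00 Cr + 20.4% × (1,431.00 Cr − 700.00 Cr) = 84.00 Cr + 20.4% × 731.00 Cr = 233.12 Cr
Disability Insurance: 6.17% × 2,190.00 Cr = 135.12 Cr
Training Fund Levy: 3% × 2,190.00 Cr = 65.70 Cr
Total withheld: 233.12 Cr + 135.12 Cr + 65.70 Cr = 433.94 Cr
Net pay: 2,190.00 Cr − 433.94 Cr = 1,756.06 Cr

1,756.06 Cr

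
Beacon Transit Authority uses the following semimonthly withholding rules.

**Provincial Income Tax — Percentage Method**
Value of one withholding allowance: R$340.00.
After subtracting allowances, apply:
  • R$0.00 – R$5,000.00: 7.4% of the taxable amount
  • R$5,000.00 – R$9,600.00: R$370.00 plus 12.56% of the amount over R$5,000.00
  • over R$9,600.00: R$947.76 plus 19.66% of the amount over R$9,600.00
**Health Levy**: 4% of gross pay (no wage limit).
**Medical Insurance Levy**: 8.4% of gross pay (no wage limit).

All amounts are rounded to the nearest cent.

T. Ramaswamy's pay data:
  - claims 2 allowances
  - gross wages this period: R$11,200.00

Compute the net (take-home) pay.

Provincial Income Tax: taxable = R$11,200.00 − 2×R$340.00 = R$10,520.00
  R$947.76 + 19.66% × (R$10,520.00 − R$9,600.00) = R$947.76 + 19.66% × R$920.00 = R$1,128.63
Health Levy: 4% × R$11,200.00 = R$448.00
Medical Insurance Levy: 8.4% × R$11,200.00 = R$940.80
Total withheld: R$1,128.63 + R$448.00 + R$940.80 = R$2,517.43
Net pay: R$11,200.00 − R$2,517.43 = R$8,682.57

R$8,682.57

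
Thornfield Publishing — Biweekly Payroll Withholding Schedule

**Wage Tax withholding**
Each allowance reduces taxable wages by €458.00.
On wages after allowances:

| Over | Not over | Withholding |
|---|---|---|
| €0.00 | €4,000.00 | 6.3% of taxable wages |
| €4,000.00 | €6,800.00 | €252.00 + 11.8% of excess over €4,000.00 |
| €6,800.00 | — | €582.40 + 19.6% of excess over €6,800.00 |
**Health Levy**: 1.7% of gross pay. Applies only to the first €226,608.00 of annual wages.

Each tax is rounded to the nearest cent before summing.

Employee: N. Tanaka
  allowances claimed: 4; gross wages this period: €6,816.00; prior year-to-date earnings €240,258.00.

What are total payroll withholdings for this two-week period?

€368.11

Wage Tax: taxable = €6,816.00 − 4×€458.00 = €4,984.00
  €252.00 + 11.8% × (€4,984.00 − €4,000.00) = €252.00 + 11.8% × €984.00 = €368.11
Health Levy: YTD €240,258.00 ≥ cap €226,608.00 → €0.00
Total: €368.11 + €0.00 = €368.11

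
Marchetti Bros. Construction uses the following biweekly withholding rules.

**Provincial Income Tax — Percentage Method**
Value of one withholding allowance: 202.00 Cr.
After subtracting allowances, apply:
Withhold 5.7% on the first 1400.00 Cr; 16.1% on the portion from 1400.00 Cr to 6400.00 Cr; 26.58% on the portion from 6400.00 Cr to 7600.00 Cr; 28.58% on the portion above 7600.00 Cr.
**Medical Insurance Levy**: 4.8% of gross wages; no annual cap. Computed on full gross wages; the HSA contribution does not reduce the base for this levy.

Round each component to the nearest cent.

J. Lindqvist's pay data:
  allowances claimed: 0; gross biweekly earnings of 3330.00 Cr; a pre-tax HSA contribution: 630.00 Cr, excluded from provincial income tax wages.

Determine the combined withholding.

Provincial Income Tax: taxable = 3330.00 Cr − 630.00 Cr = 2700.00 Cr
  79.80 Cr + 16.1% × (2700.00 Cr − 1400.00 Cr) = 79.80 Cr + 16.1% × 1300.00 Cr = 289.10 Cr
Medical Insurance Levy: 4.8% × 3330.00 Cr = 159.84 Cr
Total: 289.10 Cr + 159.84 Cr = 448.94 Cr

448.94 Cr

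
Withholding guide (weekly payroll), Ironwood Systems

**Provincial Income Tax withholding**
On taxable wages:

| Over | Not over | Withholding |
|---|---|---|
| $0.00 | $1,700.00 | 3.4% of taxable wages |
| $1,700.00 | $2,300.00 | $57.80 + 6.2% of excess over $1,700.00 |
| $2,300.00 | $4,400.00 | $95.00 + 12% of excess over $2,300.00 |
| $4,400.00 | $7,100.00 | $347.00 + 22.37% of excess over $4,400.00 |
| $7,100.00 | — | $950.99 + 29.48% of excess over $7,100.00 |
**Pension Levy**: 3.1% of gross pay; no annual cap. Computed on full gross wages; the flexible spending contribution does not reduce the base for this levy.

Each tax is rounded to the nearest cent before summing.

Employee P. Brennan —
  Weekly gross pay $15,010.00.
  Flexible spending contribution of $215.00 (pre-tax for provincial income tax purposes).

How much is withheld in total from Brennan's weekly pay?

Provincial Income Tax: taxable = $15,010.00 − $215.00 = $14,795.00
  $950.99 + 29.48% × ($14,795.00 − $7,100.00) = $950.99 + 29.48% × $7,695.00 = $3,219.48
Pension Levy: 3.1% × $15,010.00 = $465.31
Total: $3,219.48 + $465.31 = $3,684.79

$3,684.79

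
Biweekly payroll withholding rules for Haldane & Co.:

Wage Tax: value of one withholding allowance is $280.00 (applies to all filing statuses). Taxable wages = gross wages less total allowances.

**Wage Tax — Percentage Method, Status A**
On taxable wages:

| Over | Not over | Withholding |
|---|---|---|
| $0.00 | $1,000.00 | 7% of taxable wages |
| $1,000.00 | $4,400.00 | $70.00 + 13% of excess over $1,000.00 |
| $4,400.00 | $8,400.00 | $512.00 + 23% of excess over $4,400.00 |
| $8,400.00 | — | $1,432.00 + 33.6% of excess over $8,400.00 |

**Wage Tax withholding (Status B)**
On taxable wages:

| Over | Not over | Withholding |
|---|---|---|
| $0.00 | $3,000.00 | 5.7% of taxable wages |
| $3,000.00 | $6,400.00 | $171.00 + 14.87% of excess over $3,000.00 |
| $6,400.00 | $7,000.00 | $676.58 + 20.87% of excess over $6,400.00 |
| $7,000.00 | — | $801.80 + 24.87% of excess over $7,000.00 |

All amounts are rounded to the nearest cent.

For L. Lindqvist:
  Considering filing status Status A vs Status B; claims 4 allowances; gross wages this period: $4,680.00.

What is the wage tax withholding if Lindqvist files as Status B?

$254.27

Wage Tax (Status B): taxable = $4,680.00 − 4×$280.00 = $3,560.00
  $171.00 + 14.87% × ($3,560.00 − $3,000.00) = $171.00 + 14.87% × $560.00 = $254.27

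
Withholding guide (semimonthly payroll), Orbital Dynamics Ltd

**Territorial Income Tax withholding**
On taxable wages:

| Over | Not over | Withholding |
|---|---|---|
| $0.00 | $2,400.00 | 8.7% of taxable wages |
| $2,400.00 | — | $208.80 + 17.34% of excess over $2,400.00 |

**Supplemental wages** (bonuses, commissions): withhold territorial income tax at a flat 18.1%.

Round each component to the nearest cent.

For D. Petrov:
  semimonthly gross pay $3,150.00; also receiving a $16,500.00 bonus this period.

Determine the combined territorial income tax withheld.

Territorial Income Tax: taxable = $3,150.00
  $208.80 + 17.34% × ($3,150.00 − $2,400.00) = $208.80 + 17.34% × $750.00 = $338.85
Supplemental (18.1% flat on bonus): 18.1% × $16,500.00 = $2,986.50
Total territorial income tax: $338.85 + $2,986.50 = $3,325.35

$3,325.35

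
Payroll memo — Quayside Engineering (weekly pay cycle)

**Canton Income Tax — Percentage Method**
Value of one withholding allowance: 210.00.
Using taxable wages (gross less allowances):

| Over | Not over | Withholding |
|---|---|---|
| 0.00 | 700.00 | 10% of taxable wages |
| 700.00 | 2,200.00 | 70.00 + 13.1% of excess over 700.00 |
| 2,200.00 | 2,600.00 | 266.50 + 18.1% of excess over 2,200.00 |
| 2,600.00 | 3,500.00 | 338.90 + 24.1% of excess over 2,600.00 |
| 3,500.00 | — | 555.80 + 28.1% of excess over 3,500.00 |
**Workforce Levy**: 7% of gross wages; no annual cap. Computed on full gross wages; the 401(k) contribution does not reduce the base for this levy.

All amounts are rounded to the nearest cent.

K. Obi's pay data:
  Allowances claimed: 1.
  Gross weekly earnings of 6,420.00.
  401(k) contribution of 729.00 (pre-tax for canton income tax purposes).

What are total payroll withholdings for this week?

1,561.86

Canton Income Tax: taxable = 6,420.00 − 729.00 − 1×210.00 = 5,481.00
  555.80 + 28.1% × (5,481.00 − 3,500.00) = 555.80 + 28.1% × 1,981.00 = 1,112.46
Workforce Levy: 7% × 6,420.00 = 449.40
Total: 1,112.46 + 449.40 = 1,561.86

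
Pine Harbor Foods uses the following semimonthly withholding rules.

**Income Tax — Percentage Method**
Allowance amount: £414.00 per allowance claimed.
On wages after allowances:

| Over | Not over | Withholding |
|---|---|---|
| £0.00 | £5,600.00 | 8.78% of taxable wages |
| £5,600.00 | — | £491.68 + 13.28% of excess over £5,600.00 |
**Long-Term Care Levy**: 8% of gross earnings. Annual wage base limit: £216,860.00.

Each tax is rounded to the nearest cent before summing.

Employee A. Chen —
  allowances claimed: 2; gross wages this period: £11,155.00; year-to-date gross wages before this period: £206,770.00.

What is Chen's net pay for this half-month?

£9,228.37

Income Tax: taxable = £11,155.00 − 2×£414.00 = £10,327.00
  £491.68 + 13.28% × (£10,327.00 − £5,600.00) = £491.68 + 13.28% × £4,727.00 = £1,119.43
Long-Term Care Levy: cap £216,860.00 − YTD £206,770.00 = £10,090.00 subject; 8% × £10,090.00 = £807.20
Total withheld: £1,119.43 + £807.20 = £1,926.63
Net pay: £11,155.00 − £1,926.63 = £9,228.37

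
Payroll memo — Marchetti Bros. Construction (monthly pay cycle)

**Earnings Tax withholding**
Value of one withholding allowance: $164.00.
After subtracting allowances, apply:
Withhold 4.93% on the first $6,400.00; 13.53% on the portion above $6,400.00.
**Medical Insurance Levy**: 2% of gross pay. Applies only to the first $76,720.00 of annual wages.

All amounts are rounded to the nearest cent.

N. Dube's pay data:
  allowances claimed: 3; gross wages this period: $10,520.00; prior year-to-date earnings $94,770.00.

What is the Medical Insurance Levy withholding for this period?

Medical Insurance Levy: YTD $94,770.00 ≥ cap $76,720.00 → $0.00

$0.00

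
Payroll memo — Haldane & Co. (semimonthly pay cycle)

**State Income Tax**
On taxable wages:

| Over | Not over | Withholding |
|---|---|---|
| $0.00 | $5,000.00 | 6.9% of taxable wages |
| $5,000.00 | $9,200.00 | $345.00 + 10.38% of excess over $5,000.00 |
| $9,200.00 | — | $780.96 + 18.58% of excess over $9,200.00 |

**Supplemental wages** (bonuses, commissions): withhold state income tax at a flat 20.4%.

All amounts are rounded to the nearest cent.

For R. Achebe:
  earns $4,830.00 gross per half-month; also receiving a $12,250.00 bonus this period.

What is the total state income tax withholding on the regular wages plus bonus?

$2,832.27

State Income Tax: taxable = $4,830.00
  6.9% × $4,830.00 = $333.27
Supplemental (20.4% flat on bonus): 20.4% × $12,250.00 = $2,499.00
Total state income tax: $333.27 + $2,499.00 = $2,832.27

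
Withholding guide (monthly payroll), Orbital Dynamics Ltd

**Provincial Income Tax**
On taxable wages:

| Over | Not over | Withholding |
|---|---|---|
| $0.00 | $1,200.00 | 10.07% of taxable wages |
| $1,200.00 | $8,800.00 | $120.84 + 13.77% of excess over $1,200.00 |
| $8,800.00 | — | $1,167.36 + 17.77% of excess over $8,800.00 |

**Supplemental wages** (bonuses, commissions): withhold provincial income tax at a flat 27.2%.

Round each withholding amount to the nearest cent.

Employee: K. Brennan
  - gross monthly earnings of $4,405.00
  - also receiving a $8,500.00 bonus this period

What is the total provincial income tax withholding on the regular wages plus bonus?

Provincial Income Tax: taxable = $4,405.00
  $120.84 + 13.77% × ($4,405.00 − $1,200.00) = $120.84 + 13.77% × $3,205.00 = $562.17
Supplemental (27.2% flat on bonus): 27.2% × $8,500.00 = $2,312.00
Total provincial income tax: $562.17 + $2,312.00 = $2,874.17

$2,874.17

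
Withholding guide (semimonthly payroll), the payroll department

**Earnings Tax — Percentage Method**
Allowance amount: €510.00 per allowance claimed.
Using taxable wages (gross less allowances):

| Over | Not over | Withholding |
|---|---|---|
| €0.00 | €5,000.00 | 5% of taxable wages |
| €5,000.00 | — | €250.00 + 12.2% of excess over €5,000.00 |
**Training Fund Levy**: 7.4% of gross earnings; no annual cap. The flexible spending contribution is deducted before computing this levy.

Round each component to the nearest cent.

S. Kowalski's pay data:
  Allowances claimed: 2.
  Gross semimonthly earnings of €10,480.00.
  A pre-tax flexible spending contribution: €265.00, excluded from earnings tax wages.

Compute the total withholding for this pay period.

Earnings Tax: taxable = €10,480.00 − €265.00 − 2×€510.00 = €9,195.00
  €250.00 + 12.2% × (€9,195.00 − €5,000.00) = €250.00 + 12.2% × €4,195.00 = €761.79
Training Fund Levy: 7.4% × €10,215.00 = €755.91
Total: €761.79 + €755.91 = €1,517.70

€1,517.70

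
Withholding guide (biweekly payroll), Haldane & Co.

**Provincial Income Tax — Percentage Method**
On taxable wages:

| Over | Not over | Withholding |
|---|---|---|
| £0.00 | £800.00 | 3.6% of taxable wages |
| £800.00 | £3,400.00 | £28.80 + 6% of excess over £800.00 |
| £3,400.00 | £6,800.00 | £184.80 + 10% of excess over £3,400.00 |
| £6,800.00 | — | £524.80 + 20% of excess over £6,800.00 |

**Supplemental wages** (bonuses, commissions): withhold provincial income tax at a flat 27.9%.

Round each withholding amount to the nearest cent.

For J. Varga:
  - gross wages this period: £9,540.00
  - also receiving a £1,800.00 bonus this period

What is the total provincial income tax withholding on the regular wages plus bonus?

£1,575.00

Provincial Income Tax: taxable = £9,540.00
  £524.80 + 20% × (£9,540.00 − £6,800.00) = £524.80 + 20% × £2,740.00 = £1,072.80
Supplemental (27.9% flat on bonus): 27.9% × £1,800.00 = £502.20
Total provincial income tax: £1,072.80 + £502.20 = £1,575.00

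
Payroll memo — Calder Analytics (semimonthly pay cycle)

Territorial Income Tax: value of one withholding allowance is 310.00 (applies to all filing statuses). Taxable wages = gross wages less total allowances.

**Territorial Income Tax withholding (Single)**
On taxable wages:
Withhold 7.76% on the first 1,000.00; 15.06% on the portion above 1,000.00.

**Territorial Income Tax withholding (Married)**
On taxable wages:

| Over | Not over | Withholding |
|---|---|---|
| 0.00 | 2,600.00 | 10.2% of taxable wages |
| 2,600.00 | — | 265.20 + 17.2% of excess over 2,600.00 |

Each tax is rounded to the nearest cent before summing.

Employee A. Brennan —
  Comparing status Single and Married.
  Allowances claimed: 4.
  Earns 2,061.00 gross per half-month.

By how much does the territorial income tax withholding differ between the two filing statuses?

Territorial Income Tax (Single): taxable = 2,061.00 − 4×310.00 = 821.00
  7.76% × 821.00 = 63.71
Territorial Income Tax (Married): taxable = 2,061.00 − 4×310.00 = 821.00
  10.2% × 821.00 = 83.74
Difference: |63.71 − 83.74| = 20.03 (higher under Married)

20.03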